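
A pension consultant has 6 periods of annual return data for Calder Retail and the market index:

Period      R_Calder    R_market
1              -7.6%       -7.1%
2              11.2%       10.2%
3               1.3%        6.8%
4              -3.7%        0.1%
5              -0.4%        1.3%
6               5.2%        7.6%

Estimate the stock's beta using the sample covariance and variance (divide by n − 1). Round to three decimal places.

Mean R_i = (-7.6 + 11.2 + 1.3 − 3.7 − 0.4 + 5.2) / 6 = 1.0000%
Mean R_m = (-7.1 + 10.2 + 6.8 + 0.1 + 1.3 + 7.6) / 6 = 3.1500%
Σ(R_i − R̄_i)(R_m − R̄_m) = 196.7700  ⇒  Cov = 196.7700 / 5 = 39.3540
Σ(R_m − R̄_m)² = 200.6150  ⇒  Var(R_m) = 200.6150 / 5 = 40.1230
β = Cov / Var(R_m) = 39.3540 / 40.1230 = 0.9808

0.981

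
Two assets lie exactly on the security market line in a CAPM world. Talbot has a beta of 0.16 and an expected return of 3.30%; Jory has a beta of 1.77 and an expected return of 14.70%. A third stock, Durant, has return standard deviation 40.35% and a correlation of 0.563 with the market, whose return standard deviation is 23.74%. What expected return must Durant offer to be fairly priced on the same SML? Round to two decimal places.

8.94%

MRP = (14.70% − 3.30%) / (1.77 − 0.16) = 7.0807%
R_f = 3.30% − 0.16 × 7.0807% = 2.1671%
β_Durant = ρ·σ_i/σ_m = 0.563 × 40.35 / 23.74 = 0.9569
E(R_Durant) = R_f + β × MRP = 2.1671% + 0.9569 × 7.0807% = 8.94%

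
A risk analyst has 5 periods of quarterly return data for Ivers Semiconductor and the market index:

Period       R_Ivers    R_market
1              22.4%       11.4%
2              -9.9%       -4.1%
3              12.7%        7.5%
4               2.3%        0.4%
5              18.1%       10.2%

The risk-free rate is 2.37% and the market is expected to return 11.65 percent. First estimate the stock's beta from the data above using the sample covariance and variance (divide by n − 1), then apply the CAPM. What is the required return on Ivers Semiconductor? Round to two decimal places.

20.34%

Mean R_i = (22.4 − 9.9 + 12.7 + 2.3 + 18.1) / 5 = 9.1200%
Mean R_m = (11.4 − 4.1 + 7.5 + 0.4 + 10.2) / 5 = 5.0800%
Σ(R_i − R̄_i)(R_m − R̄_m) = 345.0920  ⇒  Cov = 345.0920 / 4 = 86.2730
Σ(R_m − R̄_m)² = 178.1880  ⇒  Var(R_m) = 178.1880 / 4 = 44.5470
β = Cov / Var(R_m) = 86.2730 / 44.5470 = 1.9367
MRP = 11.65% − 2.37% = 9.28%
E(R) = R_f + β × MRP = 2.37% + 1.9367 × 9.28% = 20.34%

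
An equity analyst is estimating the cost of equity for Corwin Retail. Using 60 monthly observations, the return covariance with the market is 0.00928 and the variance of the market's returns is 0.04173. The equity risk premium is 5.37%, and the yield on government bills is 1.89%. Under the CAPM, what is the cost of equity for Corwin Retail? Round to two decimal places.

β = Cov(R_i, R_m) / Var(R_m) = 0.00928 / 0.04173 = 0.2224
E(R) = R_f + β × MRP = 1.89% + 0.2224 × 5.37% = 3.08%

3.08%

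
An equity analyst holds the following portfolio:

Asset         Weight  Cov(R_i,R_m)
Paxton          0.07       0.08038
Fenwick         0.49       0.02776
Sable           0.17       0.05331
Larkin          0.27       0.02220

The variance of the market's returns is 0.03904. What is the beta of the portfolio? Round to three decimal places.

β_Paxton = 0.08038 / 0.03904 = 2.0589
β_Fenwick = 0.02776 / 0.03904 = 0.7111
β_Sable = 0.05331 / 0.03904 = 1.3655
β_Larkin = 0.02220 / 0.03904 = 0.5686
β_P = Σ w_i β_i = 0.07×2.0589 + 0.49×0.7111 + 0.17×1.3655 + 0.27×0.5686 = 0.8782

0.878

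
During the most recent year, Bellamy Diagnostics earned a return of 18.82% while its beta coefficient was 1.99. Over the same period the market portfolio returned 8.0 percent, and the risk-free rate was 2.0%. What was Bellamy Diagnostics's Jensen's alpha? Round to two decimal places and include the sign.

Market excess return = 8.0% − 2.0% = 6.00%
CAPM benchmark = R_f + β(R_m − R_f) = 2.0% + 1.99 × 6.0% = 13.9400%
α = actual − benchmark = 18.82% − 13.9400% = +4.88%

+4.88%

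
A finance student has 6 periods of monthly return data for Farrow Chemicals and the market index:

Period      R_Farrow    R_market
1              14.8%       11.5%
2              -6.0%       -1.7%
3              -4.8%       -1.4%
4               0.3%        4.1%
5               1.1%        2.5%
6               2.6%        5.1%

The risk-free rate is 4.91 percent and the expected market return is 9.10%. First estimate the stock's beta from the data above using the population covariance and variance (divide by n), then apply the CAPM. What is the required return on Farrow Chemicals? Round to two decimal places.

Mean R_i = (14.8 − 6.0 − 4.8 + 0.3 + 1.1 + 2.6) / 6 = 1.3333%
Mean R_m = (11.5 − 1.7 − 1.4 + 4.1 + 2.5 + 5.1) / 6 = 3.3500%
Σ(R_i − R̄_i)(R_m − R̄_m) = 177.5600  ⇒  Cov = 177.5600 / 6 = 29.5933
Σ(R_m − R̄_m)² = 118.8350  ⇒  Var(R_m) = 118.8350 / 6 = 19.8058
β = Cov / Var(R_m) = 29.5933 / 19.8058 = 1.4942
MRP = 9.10% − 4.91% = 4.19%
E(R) = R_f + β × MRP = 4.91% + 1.4942 × 4.19% = 11.17%

11.17%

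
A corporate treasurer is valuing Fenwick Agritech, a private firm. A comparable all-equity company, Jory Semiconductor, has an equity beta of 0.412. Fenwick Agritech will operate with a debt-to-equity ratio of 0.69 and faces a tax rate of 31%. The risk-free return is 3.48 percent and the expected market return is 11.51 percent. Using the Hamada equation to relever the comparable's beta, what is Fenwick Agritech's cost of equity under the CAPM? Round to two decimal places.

8.36%

β_L = β_U × [1 + (1 − t)(D/E)] = 0.412 × [1 + (1 − 0.31) × 0.69]
    = 0.412 × [1 + 0.69 × 0.69] = 0.412 × 1.4761 = 0.6082
MRP = 11.51% − 3.48% = 8.03%
E(R) = R_f + β_L × MRP = 3.48% + 0.6082 × 8.03% = 8.36%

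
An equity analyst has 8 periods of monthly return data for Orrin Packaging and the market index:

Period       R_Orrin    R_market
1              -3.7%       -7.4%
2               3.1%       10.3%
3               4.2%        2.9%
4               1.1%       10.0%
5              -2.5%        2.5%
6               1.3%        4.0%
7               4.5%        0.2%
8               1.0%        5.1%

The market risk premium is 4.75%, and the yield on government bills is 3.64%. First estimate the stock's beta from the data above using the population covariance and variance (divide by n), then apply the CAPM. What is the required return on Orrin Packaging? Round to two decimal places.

Mean R_i = (-3.7 + 3.1 + 4.2 + 1.1 − 2.5 + 1.3 + 4.5 + 1.0) / 8 = 1.1250%
Mean R_m = (-7.4 + 10.3 + 2.9 + 10.0 + 2.5 + 4.0 + 0.2 + 5.1) / 8 = 3.4500%
Σ(R_i − R̄_i)(R_m − R̄_m) = 56.3900  ⇒  Cov = 56.3900 / 8 = 7.0488
Σ(R_m − R̄_m)² = 222.3400  ⇒  Var(R_m) = 222.3400 / 8 = 27.7925
β = Cov / Var(R_m) = 7.0488 / 27.7925 = 0.2536
E(R) = R_f + β × MRP = 3.64% + 0.2536 × 4.75% = 4.84%

4.84%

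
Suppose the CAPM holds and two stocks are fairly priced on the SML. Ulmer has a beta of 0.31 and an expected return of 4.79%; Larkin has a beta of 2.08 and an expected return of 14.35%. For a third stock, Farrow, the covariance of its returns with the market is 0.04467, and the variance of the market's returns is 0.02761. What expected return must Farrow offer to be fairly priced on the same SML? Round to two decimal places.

11.85%

MRP = (14.35% − 4.79%) / (2.08 − 0.31) = 5.4011%
R_f = 4.79% − 0.31 × 5.4011% = 3.1157%
β_Farrow = Cov / Var(R_m) = 0.04467 / 0.02761 = 1.6179
E(R_Farrow) = R_f + β × MRP = 3.1157% + 1.6179 × 5.4011% = 11.85%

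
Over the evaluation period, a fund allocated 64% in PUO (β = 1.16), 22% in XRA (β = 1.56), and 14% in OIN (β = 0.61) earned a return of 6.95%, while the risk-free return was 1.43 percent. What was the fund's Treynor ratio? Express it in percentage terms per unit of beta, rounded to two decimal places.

4.71%

β_P = 0.64×1.16 + 0.22×1.56 + 0.14×0.61 = 1.1710
Treynor = (R_P − R_f) / β_P = (6.95% − 1.43%) / 1.1710 = 5.52% / 1.1710 = 4.71%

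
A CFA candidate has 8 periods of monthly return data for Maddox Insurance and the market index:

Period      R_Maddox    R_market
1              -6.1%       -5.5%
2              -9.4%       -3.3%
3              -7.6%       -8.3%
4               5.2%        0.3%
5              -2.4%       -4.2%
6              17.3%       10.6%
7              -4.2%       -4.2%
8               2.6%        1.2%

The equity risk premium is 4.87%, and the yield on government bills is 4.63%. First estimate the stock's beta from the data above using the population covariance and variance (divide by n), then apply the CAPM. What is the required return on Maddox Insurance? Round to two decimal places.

11.54%

Mean R_i = (-6.1 − 9.4 − 7.6 + 5.2 − 2.4 + 17.3 − 4.2 + 2.6) / 8 = -0.5750%
Mean R_m = (-5.5 − 3.3 − 8.3 + 0.3 − 4.2 + 10.6 − 4.2 + 1.2) / 8 = -1.6750%
Σ(R_i − R̄_i)(R_m − R̄_m) = 335.7250  ⇒  Cov = 335.7250 / 8 = 41.9656
Σ(R_m − R̄_m)² = 236.7550  ⇒  Var(R_m) = 236.7550 / 8 = 29.5944
β = Cov / Var(R_m) = 41.9656 / 29.5944 = 1.4180
E(R) = R_f + β × MRP = 4.63% + 1.4180 × 4.87% = 11.54%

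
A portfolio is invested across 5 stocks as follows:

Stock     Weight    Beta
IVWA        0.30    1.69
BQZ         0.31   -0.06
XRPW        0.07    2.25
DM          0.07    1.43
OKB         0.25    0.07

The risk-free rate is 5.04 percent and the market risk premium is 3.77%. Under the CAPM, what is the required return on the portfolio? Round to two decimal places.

β_P = Σ w_i β_i = 0.30×1.69 + 0.31×-0.06 + 0.07×2.25 + 0.07×1.43 + 0.25×0.07 = 0.7635
E(R_P) = R_f + β_P × MRP = 5.04% + 0.7635 × 3.77% = 7.92%

7.92%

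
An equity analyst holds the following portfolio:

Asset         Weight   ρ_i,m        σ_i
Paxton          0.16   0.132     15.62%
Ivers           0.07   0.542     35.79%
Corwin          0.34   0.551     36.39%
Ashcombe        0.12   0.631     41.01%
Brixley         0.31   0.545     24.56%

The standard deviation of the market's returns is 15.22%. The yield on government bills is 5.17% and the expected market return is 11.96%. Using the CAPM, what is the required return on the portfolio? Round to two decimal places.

12.20%

β_Paxton = 0.132 × 15.62% / 15.22% = 0.1355
β_Ivers = 0.542 × 35.79% / 15.22% = 1.2745
β_Corwin = 0.551 × 36.39% / 15.22% = 1.3174
β_Ashcombe = 0.631 × 41.01% / 15.22% = 1.7002
β_Brixley = 0.545 × 24.56% / 15.22% = 0.8794
β_P = Σ w_i β_i = 0.16×0.1355 + 0.07×1.2745 + 0.34×1.3174 + 0.12×1.7002 + 0.31×0.8794 = 1.0354
MRP = 11.96% − 5.17% = 6.79%
E(R_P) = R_f + β_P × MRP = 5.17% + 1.0354 × 6.79% = 12.20%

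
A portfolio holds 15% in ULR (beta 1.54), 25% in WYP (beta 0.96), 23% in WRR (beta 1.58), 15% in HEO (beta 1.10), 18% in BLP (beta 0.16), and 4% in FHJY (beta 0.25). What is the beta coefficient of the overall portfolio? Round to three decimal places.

β_P = Σ w_i β_i = 0.15×1.54 + 0.25×0.96 + 0.23×1.58 + 0.15×1.10 + 0.18×0.16 + 0.04×0.25 = 1.0382

1.038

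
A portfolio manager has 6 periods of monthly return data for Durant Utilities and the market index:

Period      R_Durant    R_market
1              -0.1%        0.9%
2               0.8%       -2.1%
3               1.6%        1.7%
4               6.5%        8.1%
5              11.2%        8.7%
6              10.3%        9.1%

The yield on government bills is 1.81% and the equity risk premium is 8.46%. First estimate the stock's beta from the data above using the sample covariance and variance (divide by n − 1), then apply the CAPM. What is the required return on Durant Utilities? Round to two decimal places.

Mean R_i = (-0.1 + 0.8 + 1.6 + 6.5 + 11.2 + 10.3) / 6 = 5.0500%
Mean R_m = (0.9 − 2.1 + 1.7 + 8.1 + 8.7 + 9.1) / 6 = 4.4000%
Σ(R_i − R̄_i)(R_m − R̄_m) = 111.4500  ⇒  Cov = 111.4500 / 5 = 22.2900
Σ(R_m − R̄_m)² = 116.0600  ⇒  Var(R_m) = 116.0600 / 5 = 23.2120
β = Cov / Var(R_m) = 22.2900 / 23.2120 = 0.9603
E(R) = R_f + β × MRP = 1.81% + 0.9603 × 8.46% = 9.93%

9.93%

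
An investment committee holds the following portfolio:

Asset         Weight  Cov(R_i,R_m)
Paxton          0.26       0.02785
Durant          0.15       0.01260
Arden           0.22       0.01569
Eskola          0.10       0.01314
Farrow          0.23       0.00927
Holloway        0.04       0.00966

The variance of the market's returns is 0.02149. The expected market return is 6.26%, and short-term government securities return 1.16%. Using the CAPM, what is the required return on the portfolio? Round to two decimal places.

β_Paxton = 0.02785 / 0.02149 = 1.2960
β_Durant = 0.01260 / 0.02149 = 0.5863
β_Arden = 0.01569 / 0.02149 = 0.7301
β_Eskola = 0.01314 / 0.02149 = 0.6114
β_Farrow = 0.00927 / 0.02149 = 0.4314
β_Holloway = 0.00966 / 0.02149 = 0.4495
β_P = Σ w_i β_i = 0.26×1.2960 + 0.15×0.5863 + 0.22×0.7301 + 0.10×0.6114 + 0.23×0.4314 + 0.04×0.4495 = 0.7639
MRP = 6.26% − 1.16% = 5.10%
E(R_P) = R_f + β_P × MRP = 1.16% + 0.7639 × 5.10% = 5.06%

5.06%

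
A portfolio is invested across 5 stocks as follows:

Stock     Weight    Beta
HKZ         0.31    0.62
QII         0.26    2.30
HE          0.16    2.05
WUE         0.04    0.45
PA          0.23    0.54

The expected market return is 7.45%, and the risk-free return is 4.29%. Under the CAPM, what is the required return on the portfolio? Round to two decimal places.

β_P = Σ w_i β_i = 0.31×0.62 + 0.26×2.30 + 0.16×2.05 + 0.04×0.45 + 0.23×0.54 = 1.2604
MRP = 7.45% − 4.29% = 3.16%
E(R_P) = R_f + β_P × MRP = 4.29% + 1.2604 × 3.16% = 8.27%

8.27%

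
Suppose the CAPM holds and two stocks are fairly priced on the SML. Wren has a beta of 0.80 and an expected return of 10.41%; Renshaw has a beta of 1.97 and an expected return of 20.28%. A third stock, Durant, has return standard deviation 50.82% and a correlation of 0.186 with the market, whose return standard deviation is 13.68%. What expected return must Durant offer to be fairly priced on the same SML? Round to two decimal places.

MRP = (20.28% − 10.41%) / (1.97 − 0.80) = 8.4359%
R_f = 10.41% − 0.80 × 8.4359% = 3.6613%
β_Durant = ρ·σ_i/σ_m = 0.186 × 50.82 / 13.68 = 0.6910
E(R_Durant) = R_f + β × MRP = 3.6613% + 0.6910 × 8.4359% = 9.49%

9.49%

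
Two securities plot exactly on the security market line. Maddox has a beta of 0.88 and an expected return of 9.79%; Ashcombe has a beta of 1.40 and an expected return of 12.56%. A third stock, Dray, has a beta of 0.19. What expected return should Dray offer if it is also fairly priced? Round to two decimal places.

6.11%

MRP (SML slope) = (12.56% − 9.79%) / (1.40 − 0.88) = 2.77% / 0.52 = 5.3269%
R_f (intercept) = 9.79% − 0.88 × 5.3269% = 5.1023%
E(R_Dray) = R_f + β × MRP = 5.1023% + 0.19 × 5.3269% = 6.11%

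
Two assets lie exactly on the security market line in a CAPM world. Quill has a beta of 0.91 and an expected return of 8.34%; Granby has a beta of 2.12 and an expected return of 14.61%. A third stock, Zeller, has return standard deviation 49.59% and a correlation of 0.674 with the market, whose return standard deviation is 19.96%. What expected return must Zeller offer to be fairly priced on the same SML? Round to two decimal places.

MRP = (14.61% − 8.34%) / (2.12 − 0.91) = 5.1818%
R_f = 8.34% − 0.91 × 5.1818% = 3.6246%
β_Zeller = ρ·σ_i/σ_m = 0.674 × 49.59 / 19.96 = 1.6745
E(R_Zeller) = R_f + β × MRP = 3.6246% + 1.6745 × 5.1818% = 12.30%

12.30%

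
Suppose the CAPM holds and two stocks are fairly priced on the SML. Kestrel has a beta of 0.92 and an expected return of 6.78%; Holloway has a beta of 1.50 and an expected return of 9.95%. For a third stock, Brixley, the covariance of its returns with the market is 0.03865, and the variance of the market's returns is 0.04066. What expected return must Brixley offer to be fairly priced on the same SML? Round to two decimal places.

MRP = (9.95% − 6.78%) / (1.50 − 0.92) = 5.4655%
R_f = 6.78% − 0.92 × 5.4655% = 1.7517%
β_Brixley = Cov / Var(R_m) = 0.03865 / 0.04066 = 0.9506
E(R_Brixley) = R_f + β × MRP = 1.7517% + 0.9506 × 5.4655% = 6.95%

6.95%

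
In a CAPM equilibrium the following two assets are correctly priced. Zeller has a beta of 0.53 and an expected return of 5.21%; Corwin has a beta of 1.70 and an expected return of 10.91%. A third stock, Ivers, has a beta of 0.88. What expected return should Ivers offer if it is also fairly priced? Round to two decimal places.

MRP (SML slope) = (10.91% − 5.21%) / (1.70 − 0.53) = 5.70% / 1.17 = 4.8718%
R_f (intercept) = 5.21% − 0.53 × 4.8718% = 2.6279%
E(R_Ivers) = R_f + β × MRP = 2.6279% + 0.88 × 4.8718% = 6.92%

6.92%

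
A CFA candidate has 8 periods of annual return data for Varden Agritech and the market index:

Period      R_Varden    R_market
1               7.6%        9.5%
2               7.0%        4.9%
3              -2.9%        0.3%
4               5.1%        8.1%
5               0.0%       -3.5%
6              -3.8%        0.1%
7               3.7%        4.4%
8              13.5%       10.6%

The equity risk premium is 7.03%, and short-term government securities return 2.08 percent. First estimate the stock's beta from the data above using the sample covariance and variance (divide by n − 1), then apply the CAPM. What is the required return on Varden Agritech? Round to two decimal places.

9.11%

Mean R_i = (7.6 + 7.0 − 2.9 + 5.1 + 0.0 − 3.8 + 3.7 + 13.5) / 8 = 3.7750%
Mean R_m = (9.5 + 4.9 + 0.3 + 8.1 − 3.5 + 0.1 + 4.4 + 10.6) / 8 = 4.3000%
Σ(R_i − R̄_i)(R_m − R̄_m) = 176.0800  ⇒  Cov = 176.0800 / 7 = 25.1543
Σ(R_m − R̄_m)² = 176.0200  ⇒  Var(R_m) = 176.0200 / 7 = 25.1457
β = Cov / Var(R_m) = 25.1543 / 25.1457 = 1.0003
E(R) = R_f + β × MRP = 2.08% + 1.0003 × 7.03% = 9.11%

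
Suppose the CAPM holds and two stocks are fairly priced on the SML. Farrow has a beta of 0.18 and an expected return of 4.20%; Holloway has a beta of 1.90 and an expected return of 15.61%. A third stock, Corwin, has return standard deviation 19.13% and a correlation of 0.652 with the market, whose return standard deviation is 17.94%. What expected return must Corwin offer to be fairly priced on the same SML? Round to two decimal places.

MRP = (15.61% − 4.20%) / (1.90 − 0.18) = 6.6337%
R_f = 4.20% − 0.18 × 6.6337% = 3.0059%
β_Corwin = ρ·σ_i/σ_m = 0.652 × 19.13 / 17.94 = 0.6952
E(R_Corwin) = R_f + β × MRP = 3.0059% + 0.6952 × 6.6337% = 7.62%

7.62%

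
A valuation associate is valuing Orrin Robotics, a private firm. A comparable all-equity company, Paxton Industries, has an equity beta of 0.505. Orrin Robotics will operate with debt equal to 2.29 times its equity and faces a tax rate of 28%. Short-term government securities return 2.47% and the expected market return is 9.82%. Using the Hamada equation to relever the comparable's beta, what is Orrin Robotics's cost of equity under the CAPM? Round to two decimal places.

β_L = β_U × [1 + (1 − t)(D/E)] = 0.505 × [1 + (1 − 0.28) × 2.29]
    = 0.505 × [1 + 0.72 × 2.29] = 0.505 × 2.6488 = 1.3376
MRP = 9.82% − 2.47% = 7.35%
E(R) = R_f + β_L × MRP = 2.47% + 1.3376 × 7.35% = 12.30%

12.30%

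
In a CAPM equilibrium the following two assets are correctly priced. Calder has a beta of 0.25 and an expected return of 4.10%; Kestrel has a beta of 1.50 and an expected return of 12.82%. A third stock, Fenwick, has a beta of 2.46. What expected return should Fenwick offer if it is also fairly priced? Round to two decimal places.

19.52%

MRP (SML slope) = (12.82% − 4.10%) / (1.50 − 0.25) = 8.72% / 1.25 = 6.9760%
R_f (intercept) = 4.10% − 0.25 × 6.9760% = 2.3560%
E(R_Fenwick) = R_f + β × MRP = 2.3560% + 2.46 × 6.9760% = 19.52%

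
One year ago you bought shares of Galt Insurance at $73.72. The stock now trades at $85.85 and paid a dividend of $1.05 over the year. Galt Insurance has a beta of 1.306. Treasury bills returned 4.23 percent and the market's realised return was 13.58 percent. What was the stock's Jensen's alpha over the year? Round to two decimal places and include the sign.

Realised HPR = (P1 + D1 − P0) / P0 = (85.85 + 1.05 − 73.72) / 73.72 = 13.18 / 73.72 = 17.8785%
MRP = 13.58% − 4.23% = 9.35%
CAPM required = R_f + β·MRP = 4.23% + 1.306 × 9.35% = 16.44110%
α = realised − required = 17.8785% − 16.44110% = +1.44%

+1.44%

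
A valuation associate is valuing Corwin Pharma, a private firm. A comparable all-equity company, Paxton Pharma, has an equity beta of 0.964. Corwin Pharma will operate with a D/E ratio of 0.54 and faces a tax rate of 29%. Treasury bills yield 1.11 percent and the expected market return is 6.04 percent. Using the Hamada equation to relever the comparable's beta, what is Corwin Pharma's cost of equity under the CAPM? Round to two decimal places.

β_L = β_U × [1 + (1 − t)(D/E)] = 0.964 × [1 + (1 − 0.29) × 0.54]
    = 0.964 × [1 + 0.71 × 0.54] = 0.964 × 1.3834 = 1.3336
MRP = 6.04% − 1.11% = 4.93%
E(R) = R_f + β_L × MRP = 1.11% + 1.3336 × 4.93% = 7.68%

7.68%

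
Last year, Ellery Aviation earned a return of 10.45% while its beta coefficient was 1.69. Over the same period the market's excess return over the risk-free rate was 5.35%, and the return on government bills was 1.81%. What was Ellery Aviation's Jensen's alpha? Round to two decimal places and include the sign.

-0.40%

CAPM benchmark = R_f + β(R_m − R_f) = 1.81% + 1.69 × 5.35% = 10.8515%
α = actual − benchmark = 10.45% − 10.8515% = -0.40%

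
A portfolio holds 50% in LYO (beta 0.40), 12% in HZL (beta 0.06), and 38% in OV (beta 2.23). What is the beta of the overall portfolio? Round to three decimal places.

1.055

β_P = Σ w_i β_i = 0.50×0.40 + 0.12×0.06 + 0.38×2.23 = 1.0546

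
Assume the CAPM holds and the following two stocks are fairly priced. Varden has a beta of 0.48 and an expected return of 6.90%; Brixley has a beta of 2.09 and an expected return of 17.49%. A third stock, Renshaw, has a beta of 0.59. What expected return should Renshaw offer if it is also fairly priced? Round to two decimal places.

7.62%

MRP (SML slope) = (17.49% − 6.90%) / (2.09 − 0.48) = 10.59% / 1.61 = 6.5776%
R_f (intercept) = 6.90% − 0.48 × 6.5776% = 3.7428%
E(R_Renshaw) = R_f + β × MRP = 3.7428% + 0.59 × 6.5776% = 7.62%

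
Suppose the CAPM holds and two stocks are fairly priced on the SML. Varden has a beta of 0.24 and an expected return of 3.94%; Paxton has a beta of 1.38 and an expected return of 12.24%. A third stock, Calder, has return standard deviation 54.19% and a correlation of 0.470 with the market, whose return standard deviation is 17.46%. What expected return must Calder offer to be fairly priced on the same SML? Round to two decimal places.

MRP = (12.24% − 3.94%) / (1.38 − 0.24) = 7.2807%
R_f = 3.94% − 0.24 × 7.2807% = 2.1926%
β_Calder = ρ·σ_i/σ_m = 0.470 × 54.19 / 17.46 = 1.4587
E(R_Calder) = R_f + β × MRP = 2.1926% + 1.4587 × 7.2807% = 12.81%

12.81%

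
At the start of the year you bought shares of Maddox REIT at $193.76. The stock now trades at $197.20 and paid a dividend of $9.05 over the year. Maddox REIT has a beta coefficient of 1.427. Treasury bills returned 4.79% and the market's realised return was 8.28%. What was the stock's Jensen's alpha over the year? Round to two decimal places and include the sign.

-3.32%

Realised HPR = (P1 + D1 − P0) / P0 = (197.20 + 9.05 − 193.76) / 193.76 = 12.49 / 193.76 = 6.4461%
MRP = 8.28% − 4.79% = 3.49%
CAPM required = R_f + β·MRP = 4.79% + 1.427 × 3.49% = 9.77023%
α = realised − required = 6.4461% − 9.77023% = -3.32%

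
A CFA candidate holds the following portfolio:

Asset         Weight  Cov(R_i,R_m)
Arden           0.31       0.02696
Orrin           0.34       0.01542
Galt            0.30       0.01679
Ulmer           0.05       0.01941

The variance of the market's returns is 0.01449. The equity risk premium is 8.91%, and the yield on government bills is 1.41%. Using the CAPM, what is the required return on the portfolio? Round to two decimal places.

13.47%

β_Arden = 0.02696 / 0.01449 = 1.8606
β_Orrin = 0.01542 / 0.01449 = 1.0642
β_Galt = 0.01679 / 0.01449 = 1.1587
β_Ulmer = 0.01941 / 0.01449 = 1.3395
β_P = Σ w_i β_i = 0.31×1.8606 + 0.34×1.0642 + 0.30×1.1587 + 0.05×1.3395 = 1.3532
E(R_P) = R_f + β_P × MRP = 1.41% + 1.3532 × 8.91% = 13.47%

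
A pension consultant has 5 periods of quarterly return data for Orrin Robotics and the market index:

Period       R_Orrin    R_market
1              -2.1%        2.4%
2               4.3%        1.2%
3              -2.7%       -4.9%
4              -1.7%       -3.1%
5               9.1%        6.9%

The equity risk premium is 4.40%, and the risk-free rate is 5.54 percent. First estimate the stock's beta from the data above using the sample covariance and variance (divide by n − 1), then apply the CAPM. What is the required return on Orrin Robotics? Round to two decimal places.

Mean R_i = (-2.1 + 4.3 − 2.7 − 1.7 + 9.1) / 5 = 1.3800%
Mean R_m = (2.4 + 1.2 − 4.9 − 3.1 + 6.9) / 5 = 0.5000%
Σ(R_i − R̄_i)(R_m − R̄_m) = 77.9600  ⇒  Cov = 77.9600 / 4 = 19.4900
Σ(R_m − R̄_m)² = 87.1800  ⇒  Var(R_m) = 87.1800 / 4 = 21.7950
β = Cov / Var(R_m) = 19.4900 / 21.7950 = 0.8942
E(R) = R_f + β × MRP = 5.54% + 0.8942 × 4.40% = 9.47%

9.47%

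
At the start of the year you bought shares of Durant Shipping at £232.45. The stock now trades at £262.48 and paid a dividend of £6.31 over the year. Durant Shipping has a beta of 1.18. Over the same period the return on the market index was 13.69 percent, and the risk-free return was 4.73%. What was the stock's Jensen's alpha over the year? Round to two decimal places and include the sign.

+0.33%

Realised HPR = (P1 + D1 − P0) / P0 = (262.48 + 6.31 − 232.45) / 232.45 = 36.34 / 232.45 = 15.6335%
MRP = 13.69% − 4.73% = 8.96%
CAPM required = R_f + β·MRP = 4.73% + 1.18 × 8.96% = 15.3028%
α = realised − required = 15.6335% − 15.3028% = +0.33%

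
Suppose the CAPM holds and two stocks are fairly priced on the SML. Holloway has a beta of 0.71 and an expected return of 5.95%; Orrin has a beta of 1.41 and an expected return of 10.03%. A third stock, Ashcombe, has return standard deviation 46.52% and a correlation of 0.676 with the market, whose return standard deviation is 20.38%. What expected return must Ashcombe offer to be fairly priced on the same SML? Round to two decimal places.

10.81%

MRP = (10.03% − 5.95%) / (1.41 − 0.71) = 5.8286%
R_f = 5.95% − 0.71 × 5.8286% = 1.8117%
β_Ashcombe = ρ·σ_i/σ_m = 0.676 × 46.52 / 20.38 = 1.5431
E(R_Ashcombe) = R_f + β × MRP = 1.8117% + 1.5431 × 5.8286% = 10.81%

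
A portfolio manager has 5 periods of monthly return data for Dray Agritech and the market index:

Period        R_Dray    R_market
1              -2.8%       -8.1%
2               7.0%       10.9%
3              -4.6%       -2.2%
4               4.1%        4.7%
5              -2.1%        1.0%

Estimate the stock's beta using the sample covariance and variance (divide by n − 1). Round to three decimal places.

0.608

Mean R_i = (-2.8 + 7.0 − 4.6 + 4.1 − 2.1) / 5 = 0.3200%
Mean R_m = (-8.1 + 10.9 − 2.2 + 4.7 + 1.0) / 5 = 1.2600%
Σ(R_i − R̄_i)(R_m − R̄_m) = 124.2540  ⇒  Cov = 124.2540 / 4 = 31.0635
Σ(R_m − R̄_m)² = 204.4120  ⇒  Var(R_m) = 204.4120 / 4 = 51.1030
β = Cov / Var(R_m) = 31.0635 / 51.1030 = 0.6079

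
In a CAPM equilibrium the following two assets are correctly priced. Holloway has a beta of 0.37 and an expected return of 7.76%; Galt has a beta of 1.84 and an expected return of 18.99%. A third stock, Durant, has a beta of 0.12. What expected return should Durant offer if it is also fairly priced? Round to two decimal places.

MRP (SML slope) = (18.99% − 7.76%) / (1.84 − 0.37) = 11.23% / 1.47 = 7.6395%
R_f (intercept) = 7.76% − 0.37 × 7.6395% = 4.9334%
E(R_Durant) = R_f + β × MRP = 4.9334% + 0.12 × 7.6395% = 5.85%

5.85%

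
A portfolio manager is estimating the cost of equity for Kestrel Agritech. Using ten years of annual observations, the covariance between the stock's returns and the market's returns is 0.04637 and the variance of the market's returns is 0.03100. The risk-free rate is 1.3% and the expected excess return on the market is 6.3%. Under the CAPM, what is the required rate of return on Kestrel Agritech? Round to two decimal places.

10.72%

β = Cov(R_i, R_m) / Var(R_m) = 0.04637 / 0.03100 = 1.4958
E(R) = R_f + β × MRP = 1.3% + 1.4958 × 6.3% = 10.72%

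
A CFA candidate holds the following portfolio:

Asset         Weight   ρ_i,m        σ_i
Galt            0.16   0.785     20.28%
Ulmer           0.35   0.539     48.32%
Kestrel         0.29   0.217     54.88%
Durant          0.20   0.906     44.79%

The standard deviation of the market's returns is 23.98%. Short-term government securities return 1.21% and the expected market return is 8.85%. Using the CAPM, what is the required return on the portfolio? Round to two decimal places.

β_Galt = 0.785 × 20.28% / 23.98% = 0.6639
β_Ulmer = 0.539 × 48.32% / 23.98% = 1.0861
β_Kestrel = 0.217 × 54.88% / 23.98% = 0.4966
β_Durant = 0.906 × 44.79% / 23.98% = 1.6922
β_P = Σ w_i β_i = 0.16×0.6639 + 0.35×1.0861 + 0.29×0.4966 + 0.20×1.6922 = 0.9688
MRP = 8.85% − 1.21% = 7.64%
E(R_P) = R_f + β_P × MRP = 1.21% + 0.9688 × 7.64% = 8.61%

8.61%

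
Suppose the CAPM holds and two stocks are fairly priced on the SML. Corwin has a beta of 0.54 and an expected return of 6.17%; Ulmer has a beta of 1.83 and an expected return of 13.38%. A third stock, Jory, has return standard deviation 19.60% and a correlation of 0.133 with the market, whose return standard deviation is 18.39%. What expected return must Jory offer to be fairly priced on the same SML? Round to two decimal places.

MRP = (13.38% − 6.17%) / (1.83 − 0.54) = 5.5891%
R_f = 6.17% − 0.54 × 5.5891% = 3.1519%
β_Jory = ρ·σ_i/σ_m = 0.133 × 19.60 / 18.39 = 0.1418
E(R_Jory) = R_f + β × MRP = 3.1519% + 0.1418 × 5.5891% = 3.94%

3.94%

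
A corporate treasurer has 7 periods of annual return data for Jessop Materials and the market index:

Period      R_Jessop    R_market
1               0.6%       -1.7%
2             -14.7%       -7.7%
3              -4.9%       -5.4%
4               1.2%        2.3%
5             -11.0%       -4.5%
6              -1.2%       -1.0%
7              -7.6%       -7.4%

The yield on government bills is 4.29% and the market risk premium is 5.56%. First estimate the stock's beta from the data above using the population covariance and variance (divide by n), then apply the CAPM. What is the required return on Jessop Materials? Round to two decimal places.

12.02%

Mean R_i = (0.6 − 14.7 − 4.9 + 1.2 − 11.0 − 1.2 − 7.6) / 7 = -5.3714%
Mean R_m = (-1.7 − 7.7 − 5.4 + 2.3 − 4.5 − 1.0 − 7.4) / 7 = -3.6286%
Σ(R_i − R̄_i)(R_m − R̄_m) = 111.8957  ⇒  Cov = 111.8957 / 7 = 15.9851
Σ(R_m − R̄_m)² = 80.4743  ⇒  Var(R_m) = 80.4743 / 7 = 11.4963
β = Cov / Var(R_m) = 15.9851 / 11.4963 = 1.3905
E(R) = R_f + β × MRP = 4.29% + 1.3905 × 5.56% = 12.02%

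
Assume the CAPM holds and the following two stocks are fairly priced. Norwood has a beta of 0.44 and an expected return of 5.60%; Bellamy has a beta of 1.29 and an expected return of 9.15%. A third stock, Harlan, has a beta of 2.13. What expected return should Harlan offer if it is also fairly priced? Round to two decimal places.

MRP (SML slope) = (9.15% − 5.60%) / (1.29 − 0.44) = 3.55% / 0.85 = 4.1765%
R_f (intercept) = 5.60% − 0.44 × 4.1765% = 3.7623%
E(R_Harlan) = R_f + β × MRP = 3.7623% + 2.13 × 4.1765% = 12.66%

12.66%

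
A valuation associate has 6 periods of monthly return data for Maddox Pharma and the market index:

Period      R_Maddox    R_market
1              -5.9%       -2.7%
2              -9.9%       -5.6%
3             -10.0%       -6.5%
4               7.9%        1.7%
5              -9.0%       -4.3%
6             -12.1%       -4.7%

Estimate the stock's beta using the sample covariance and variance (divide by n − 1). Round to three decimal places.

Mean R_i = (-5.9 − 9.9 − 10.0 + 7.9 − 9.0 − 12.1) / 6 = -6.5000%
Mean R_m = (-2.7 − 5.6 − 6.5 + 1.7 − 4.3 − 4.7) / 6 = -3.6833%
Σ(R_i − R̄_i)(R_m − R̄_m) = 101.7200  ⇒  Cov = 101.7200 / 5 = 20.3440
Σ(R_m − R̄_m)² = 42.9683  ⇒  Var(R_m) = 42.9683 / 5 = 8.5937
β = Cov / Var(R_m) = 20.3440 / 8.5937 = 2.3673

2.367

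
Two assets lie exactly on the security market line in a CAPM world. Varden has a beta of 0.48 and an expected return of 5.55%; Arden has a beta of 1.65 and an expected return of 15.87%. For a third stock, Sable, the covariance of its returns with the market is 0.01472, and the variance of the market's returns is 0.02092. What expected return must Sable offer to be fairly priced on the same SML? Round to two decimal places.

MRP = (15.87% − 5.55%) / (1.65 − 0.48) = 8.8205%
R_f = 5.55% − 0.48 × 8.8205% = 1.3162%
β_Sable = Cov / Var(R_m) = 0.01472 / 0.02092 = 0.7036
E(R_Sable) = R_f + β × MRP = 1.3162% + 0.7036 × 8.8205% = 7.52%

7.52%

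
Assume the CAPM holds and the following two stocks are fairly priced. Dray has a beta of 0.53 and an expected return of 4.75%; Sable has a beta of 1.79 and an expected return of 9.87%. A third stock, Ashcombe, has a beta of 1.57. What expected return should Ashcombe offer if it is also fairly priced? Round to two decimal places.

MRP (SML slope) = (9.87% − 4.75%) / (1.79 − 0.53) = 5.12% / 1.26 = 4.0635%
R_f (intercept) = 4.75% − 0.53 × 4.0635% = 2.5963%
E(R_Ashcombe) = R_f + β × MRP = 2.5963% + 1.57 × 4.0635% = 8.98%

8.98%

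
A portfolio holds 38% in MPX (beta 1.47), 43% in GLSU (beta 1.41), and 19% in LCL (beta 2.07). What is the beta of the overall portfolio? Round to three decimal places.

1.558

β_P = Σ w_i β_i = 0.38×1.47 + 0.43×1.41 + 0.19×2.07 = 1.5582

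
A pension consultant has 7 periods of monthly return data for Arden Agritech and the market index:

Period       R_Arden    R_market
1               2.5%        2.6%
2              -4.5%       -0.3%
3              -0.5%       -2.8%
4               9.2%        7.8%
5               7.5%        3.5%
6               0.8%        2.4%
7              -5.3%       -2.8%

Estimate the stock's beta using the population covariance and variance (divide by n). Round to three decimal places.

1.276

Mean R_i = (2.5 − 4.5 − 0.5 + 9.2 + 7.5 + 0.8 − 5.3) / 7 = 1.3857%
Mean R_m = (2.6 − 0.3 − 2.8 + 7.8 + 3.5 + 2.4 − 2.8) / 7 = 1.4857%
Σ(R_i − R̄_i)(R_m − R̄_m) = 109.6086  ⇒  Cov = 109.6086 / 7 = 15.6584
Σ(R_m − R̄_m)² = 85.9286  ⇒  Var(R_m) = 85.9286 / 7 = 12.2755
β = Cov / Var(R_m) = 15.6584 / 12.2755 = 1.2756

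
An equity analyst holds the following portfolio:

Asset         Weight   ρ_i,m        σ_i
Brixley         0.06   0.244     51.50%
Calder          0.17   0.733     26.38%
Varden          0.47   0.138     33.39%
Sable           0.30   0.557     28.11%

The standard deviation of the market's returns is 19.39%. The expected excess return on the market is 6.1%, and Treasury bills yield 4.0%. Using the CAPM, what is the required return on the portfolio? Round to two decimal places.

β_Brixley = 0.244 × 51.50% / 19.39% = 0.6481
β_Calder = 0.733 × 26.38% / 19.39% = 0.9972
β_Varden = 0.138 × 33.39% / 19.39% = 0.2376
β_Sable = 0.557 × 28.11% / 19.39% = 0.8075
β_P = Σ w_i β_i = 0.06×0.6481 + 0.17×0.9972 + 0.47×0.2376 + 0.30×0.8075 = 0.5623
E(R_P) = R_f + β_P × MRP = 4.0% + 0.5623 × 6.1% = 7.43%

7.43%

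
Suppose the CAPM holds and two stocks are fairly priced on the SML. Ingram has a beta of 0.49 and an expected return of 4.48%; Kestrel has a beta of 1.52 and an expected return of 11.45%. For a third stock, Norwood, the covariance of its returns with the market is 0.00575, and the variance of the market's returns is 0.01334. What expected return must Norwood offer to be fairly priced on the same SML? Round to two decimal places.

MRP = (11.45% − 4.48%) / (1.52 − 0.49) = 6.7670%
R_f = 4.48% − 0.49 × 6.7670% = 1.1642%
β_Norwood = Cov / Var(R_m) = 0.00575 / 0.01334 = 0.4310
E(R_Norwood) = R_f + β × MRP = 1.1642% + 0.4310 × 6.7670% = 4.08%

4.08%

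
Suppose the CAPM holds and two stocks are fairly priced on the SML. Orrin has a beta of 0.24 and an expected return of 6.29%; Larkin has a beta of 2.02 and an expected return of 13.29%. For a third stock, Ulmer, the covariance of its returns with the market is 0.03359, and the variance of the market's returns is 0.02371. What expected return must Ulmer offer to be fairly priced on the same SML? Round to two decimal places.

MRP = (13.29% − 6.29%) / (2.02 − 0.24) = 3.9326%
R_f = 6.29% − 0.24 × 3.9326% = 5.3462%
β_Ulmer = Cov / Var(R_m) = 0.03359 / 0.02371 = 1.4167
E(R_Ulmer) = R_f + β × MRP = 5.3462% + 1.4167 × 3.9326% = 10.92%

10.92%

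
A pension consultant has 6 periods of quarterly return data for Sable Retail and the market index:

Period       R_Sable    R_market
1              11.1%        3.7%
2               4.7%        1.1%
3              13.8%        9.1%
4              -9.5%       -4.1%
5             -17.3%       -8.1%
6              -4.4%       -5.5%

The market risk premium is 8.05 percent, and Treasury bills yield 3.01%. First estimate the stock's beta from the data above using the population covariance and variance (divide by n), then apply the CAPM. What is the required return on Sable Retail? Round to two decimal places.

17.49%

Mean R_i = (11.1 + 4.7 + 13.8 − 9.5 − 17.3 − 4.4) / 6 = -0.2667%
Mean R_m = (3.7 + 1.1 + 9.1 − 4.1 − 8.1 − 5.5) / 6 = -0.6333%
Σ(R_i − R̄_i)(R_m − R̄_m) = 374.0867  ⇒  Cov = 374.0867 / 6 = 62.3478
Σ(R_m − R̄_m)² = 207.9733  ⇒  Var(R_m) = 207.9733 / 6 = 34.6622
β = Cov / Var(R_m) = 62.3478 / 34.6622 = 1.7987
E(R) = R_f + β × MRP = 3.01% + 1.7987 × 8.05% = 17.49%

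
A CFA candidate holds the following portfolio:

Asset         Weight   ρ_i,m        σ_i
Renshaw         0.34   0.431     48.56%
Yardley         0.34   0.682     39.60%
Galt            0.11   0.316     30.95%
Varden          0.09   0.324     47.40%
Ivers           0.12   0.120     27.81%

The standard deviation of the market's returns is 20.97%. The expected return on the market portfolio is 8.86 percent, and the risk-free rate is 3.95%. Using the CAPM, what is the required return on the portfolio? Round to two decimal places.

β_Renshaw = 0.431 × 48.56% / 20.97% = 0.9981
β_Yardley = 0.682 × 39.60% / 20.97% = 1.2879
β_Galt = 0.316 × 30.95% / 20.97% = 0.4664
β_Varden = 0.324 × 47.40% / 20.97% = 0.7324
β_Ivers = 0.120 × 27.81% / 20.97% = 0.1591
β_P = Σ w_i β_i = 0.34×0.9981 + 0.34×1.2879 + 0.11×0.4664 + 0.09×0.7324 + 0.12×0.1591 = 0.9136
MRP = 8.86% − 3.95% = 4.91%
E(R_P) = R_f + β_P × MRP = 3.95% + 0.9136 × 4.91% = 8.44%

8.44%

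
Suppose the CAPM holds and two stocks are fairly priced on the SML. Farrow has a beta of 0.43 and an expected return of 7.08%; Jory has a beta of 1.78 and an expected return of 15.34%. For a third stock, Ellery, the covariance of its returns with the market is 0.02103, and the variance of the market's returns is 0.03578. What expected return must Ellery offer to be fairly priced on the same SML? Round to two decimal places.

MRP = (15.34% − 7.08%) / (1.78 − 0.43) = 6.1185%
R_f = 7.08% − 0.43 × 6.1185% = 4.4490%
β_Ellery = Cov / Var(R_m) = 0.02103 / 0.03578 = 0.5878
E(R_Ellery) = R_f + β × MRP = 4.4490% + 0.5878 × 6.1185% = 8.05%

8.05%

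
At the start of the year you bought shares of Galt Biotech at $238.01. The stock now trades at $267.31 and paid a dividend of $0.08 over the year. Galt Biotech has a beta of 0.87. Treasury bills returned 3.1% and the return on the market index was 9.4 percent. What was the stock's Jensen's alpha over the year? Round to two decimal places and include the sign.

Realised HPR = (P1 + D1 − P0) / P0 = (267.31 + 0.08 − 238.01) / 238.01 = 29.38 / 238.01 = 12.3440%
MRP = 9.4% − 3.1% = 6.30%
CAPM required = R_f + β·MRP = 3.1% + 0.87 × 6.3% = 8.5810%
α = realised − required = 12.3440% − 8.5810% = +3.76%

+3.76%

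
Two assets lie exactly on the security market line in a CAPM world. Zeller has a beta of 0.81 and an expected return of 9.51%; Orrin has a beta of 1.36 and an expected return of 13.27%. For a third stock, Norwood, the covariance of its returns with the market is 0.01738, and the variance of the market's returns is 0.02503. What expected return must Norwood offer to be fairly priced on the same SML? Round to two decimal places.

8.72%

MRP = (13.27% − 9.51%) / (1.36 − 0.81) = 6.8364%
R_f = 9.51% − 0.81 × 6.8364% = 3.9725%
β_Norwood = Cov / Var(R_m) = 0.01738 / 0.02503 = 0.6944
E(R_Norwood) = R_f + β × MRP = 3.9725% + 0.6944 × 6.8364% = 8.72%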